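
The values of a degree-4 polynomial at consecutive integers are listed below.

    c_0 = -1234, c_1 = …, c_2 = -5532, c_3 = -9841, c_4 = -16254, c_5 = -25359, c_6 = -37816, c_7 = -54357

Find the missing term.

Using the last 6 terms:
-4309, -6413, -9105, -12457, -16541
-2104, -2692, -3352, -4084
-588, -660, -732
-72, -72
Constant fourth difference = -72.
Extend backward: -588 + 72 = -516;  -2104 + 516 = -1588;  -4309 + 1588 = -2721;  -5532 + 2721 = -2811

-2811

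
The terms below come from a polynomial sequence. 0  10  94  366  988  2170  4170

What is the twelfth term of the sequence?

Δ: 10, 84, 272, 622, 1182, 2000
Δ²: 74, 188, 350, 560, 818
Δ³: 114, 162, 210, 258
Δ⁴: 48, 48, 48
Fourth differences constant at 48.
258 + 48 = 306;  818 + 306 = 1124;  2000 + 1124 = 3124;  4170 + 3124 = 7294
306 + 48 = 354;  1124 + 354 = 1478;  3124 + 1478 = 4602;  7294 + 4602 = 11896
354 + 48 = 402;  1478 + 402 = 1880;  4602 + 1880 = 6482;  11896 + 6482 = 18378
402 + 48 = 450;  1880 + 450 = 2330;  6482 + 2330 = 8812;  18378 + 8812 = 27190
450 + 48 = 498;  2330 + 498 = 2828;  8812 + 2828 = 11640;  27190 + 11640 = 38830

38830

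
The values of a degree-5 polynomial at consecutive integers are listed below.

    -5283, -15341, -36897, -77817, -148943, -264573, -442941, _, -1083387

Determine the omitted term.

Using the first 7 terms:
D1: -10058, -21556, -40920, -71126, -115630, -178368
D2: -11498, -19364, -30206, -44504, -62738
D3: -7866, -10842, -14298, -18234
D4: -2976, -3456, -3936
D5: -480, -480
Constant fifth difference = -480.
Extend forward: -3936 − 480 = -4416;  -18234 − 4416 = -22650;  -62738 − 22650 = -85388;  -178368 − 85388 = -263756;  -442941 − 263756 = -706697

-706697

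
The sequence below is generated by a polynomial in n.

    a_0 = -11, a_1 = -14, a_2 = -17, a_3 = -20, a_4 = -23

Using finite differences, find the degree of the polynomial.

1

First differences: -3, -3, -3, -3
The first differences are constant, so the polynomial has degree 1.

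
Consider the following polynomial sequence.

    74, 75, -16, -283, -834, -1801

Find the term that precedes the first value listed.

1, -91, -267, -551, -967
-92, -176, -284, -416
-84, -108, -132
-24, -24
The fourth differences are constant at -24.
Work back: -84 + 24 = -60;  -92 + 60 = -32;  1 + 32 = 33;  74 − 33 = 41

41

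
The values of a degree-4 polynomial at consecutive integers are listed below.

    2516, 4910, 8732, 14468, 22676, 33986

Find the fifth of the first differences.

11310

Δ: 2394, 3822, 5736, 8208, 11310
Δ²: 1428, 1914, 2472, 3102
Δ³: 486, 558, 630
Δ⁴: 72, 72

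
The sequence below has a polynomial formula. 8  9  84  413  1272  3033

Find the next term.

First differences: 1, 75, 329, 859, 1761
Second differences: 74, 254, 530, 902
Third differences: 180, 276, 372
Fourth differences: 96, 96
The fourth differences are constant (96).
372 + 96 = 468;  902 + 468 = 1370;  1761 + 1370 = 3131;  3033 + 3131 = 6164

6164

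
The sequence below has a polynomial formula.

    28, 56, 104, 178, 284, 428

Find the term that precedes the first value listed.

14

Δ: 28, 48, 74, 106, 144
Δ²: 20, 26, 32, 38
Δ³: 6, 6, 6
The third differences are constant at 6.
Work back: 20 − 6 = 14;  28 − 14 = 14;  28 − 14 = 14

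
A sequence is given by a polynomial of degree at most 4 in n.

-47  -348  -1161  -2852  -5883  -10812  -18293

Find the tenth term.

-64028

First differences: -301, -813, -1691, -3031, -4929, -7481
Second differences: -512, -878, -1340, -1898, -2552
Third differences: -366, -462, -558, -654
Fourth differences: -96, -96, -96
The fourth differences are constant (-96).
-654 − 96 = -750;  -2552 − 750 = -3302;  -7481 − 3302 = -10783;  -18293 − 10783 = -29076
-750 − 96 = -846;  -3302 − 846 = -4148;  -10783 − 4148 = -14931;  -29076 − 14931 = -44007
-846 − 96 = -942;  -4148 − 942 = -5090;  -14931 − 5090 = -20021;  -44007 − 20021 = -64028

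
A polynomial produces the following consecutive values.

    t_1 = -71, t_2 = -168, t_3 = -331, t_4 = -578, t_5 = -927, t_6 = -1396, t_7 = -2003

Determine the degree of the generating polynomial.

D1: -97, -163, -247, -349, -469, -607
D2: -66, -84, -102, -120, -138
D3: -18, -18, -18, -18
The third differences are constant, so the polynomial has degree 3.

3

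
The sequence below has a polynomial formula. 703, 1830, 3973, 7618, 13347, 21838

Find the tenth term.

100342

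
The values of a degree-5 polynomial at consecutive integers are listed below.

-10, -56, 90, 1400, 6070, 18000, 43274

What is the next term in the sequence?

90640

First differences: -46 , 146 , 1310 , 4670 , 11930 , 25274
Second differences: 192 , 1164 , 3360 , 7260 , 13344
Third differences: 972 , 2196 , 3900 , 6084
Fourth differences: 1224 , 1704 , 2184
Fifth differences: 480 , 480
The fifth differences are constant (480).
2184 + 480 = 2664;  6084 + 2664 = 8748;  13344 + 8748 = 22092;  25274 + 22092 = 47366;  43274 + 47366 = 90640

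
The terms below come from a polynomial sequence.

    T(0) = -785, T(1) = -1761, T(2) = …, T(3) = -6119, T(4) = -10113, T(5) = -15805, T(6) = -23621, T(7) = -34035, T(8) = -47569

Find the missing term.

Using the last 6 terms:
First differences: -3994, -5692, -7816, -10414, -13534
Second differences: -1698, -2124, -2598, -3120
Third differences: -426, -474, -522
Fourth differences: -48, -48
Constant fourth difference = -48.
Extend backward: -426 + 48 = -378;  -1698 + 378 = -1320;  -3994 + 1320 = -2674;  -6119 + 2674 = -3445

-3445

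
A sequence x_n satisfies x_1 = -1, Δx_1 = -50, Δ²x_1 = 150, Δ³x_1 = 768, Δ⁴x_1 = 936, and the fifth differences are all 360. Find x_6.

13969

Build the table forward from the leading diagonal:
D5: 360  360  360  360  360  360
D4: 936  1296  1656  2016  2376  2736
D3: 768  1704  3000  4656  6672  9048
D2: 150  918  2622  5622  10278  16950
D1: -50  100  1018  3640  9262  19540
x: -1  -51  49  1067  4707  13969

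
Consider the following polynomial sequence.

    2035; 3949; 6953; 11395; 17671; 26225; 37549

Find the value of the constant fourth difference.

48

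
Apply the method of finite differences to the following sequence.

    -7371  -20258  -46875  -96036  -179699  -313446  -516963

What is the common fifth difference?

-480

First differences: -12887, -26617, -49161, -83663, -133747, -203517
Second differences: -13730, -22544, -34502, -50084, -69770
Third differences: -8814, -11958, -15582, -19686
Fourth differences: -3144, -3624, -4104
Fifth differences: -480, -480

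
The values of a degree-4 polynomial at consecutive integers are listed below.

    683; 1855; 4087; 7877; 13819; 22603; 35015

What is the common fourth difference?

Δ: 1172, 2232, 3790, 5942, 8784, 12412
Δ²: 1060, 1558, 2152, 2842, 3628
Δ³: 498, 594, 690, 786
Δ⁴: 96, 96, 96

96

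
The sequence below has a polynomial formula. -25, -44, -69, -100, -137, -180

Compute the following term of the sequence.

-229

-19, -25, -31, -37, -43
-6, -6, -6, -6
Second differences constant at -6.
-43 − 6 = -49;  -180 − 49 = -229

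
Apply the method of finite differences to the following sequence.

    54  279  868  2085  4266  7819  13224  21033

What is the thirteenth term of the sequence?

First differences: 225, 589, 1217, 2181, 3553, 5405, 7809
Second differences: 364, 628, 964, 1372, 1852, 2404
Third differences: 264, 336, 408, 480, 552
Fourth differences: 72, 72, 72, 72
Fourth differences constant at 72.
552 + 72 = 624;  2404 + 624 = 3028;  7809 + 3028 = 10837;  21033 + 10837 = 31870
624 + 72 = 696;  3028 + 696 = 3724;  10837 + 3724 = 14561;  31870 + 14561 = 46431
696 + 72 = 768;  3724 + 768 = 4492;  14561 + 4492 = 19053;  46431 + 19053 = 65484
768 + 72 = 840;  4492 + 840 = 5332;  19053 + 5332 = 24385;  65484 + 24385 = 89869
840 + 72 = 912;  5332 + 912 = 6244;  24385 + 6244 = 30629;  89869 + 30629 = 120498

120498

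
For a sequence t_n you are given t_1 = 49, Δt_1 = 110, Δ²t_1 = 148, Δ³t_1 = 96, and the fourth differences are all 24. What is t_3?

Build the table forward from the leading diagonal:
Δ⁴: 24  24  24
Δ³: 96  120  144
Δ²: 148  244  364
Δ: 110  258  502
t: 49  159  417

417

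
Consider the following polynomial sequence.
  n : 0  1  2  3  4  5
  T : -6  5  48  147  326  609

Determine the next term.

1020

11, 43, 99, 179, 283
32, 56, 80, 104
24, 24, 24
Third differences constant at 24.
104 + 24 = 128;  283 + 128 = 411;  609 + 411 = 1020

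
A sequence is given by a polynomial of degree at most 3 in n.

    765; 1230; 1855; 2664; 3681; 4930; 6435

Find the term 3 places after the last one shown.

Δ: 465, 625, 809, 1017, 1249, 1505
Δ²: 160, 184, 208, 232, 256
Δ³: 24, 24, 24, 24
Constant third difference = 24, so extend:
256 + 24 = 280;  1505 + 280 = 1785;  6435 + 1785 = 8220
280 + 24 = 304;  1785 + 304 = 2089;  8220 + 2089 = 10309
304 + 24 = 328;  2089 + 328 = 2417;  10309 + 2417 = 12726

12726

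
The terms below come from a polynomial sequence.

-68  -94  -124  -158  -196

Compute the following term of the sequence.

-238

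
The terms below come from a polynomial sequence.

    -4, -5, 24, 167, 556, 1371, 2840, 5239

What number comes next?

8892

Δ: -1 , 29 , 143 , 389 , 815 , 1469 , 2399
Δ²: 30 , 114 , 246 , 426 , 654 , 930
Δ³: 84 , 132 , 180 , 228 , 276
Δ⁴: 48 , 48 , 48 , 48
The fourth differences are constant (48).
276 + 48 = 324;  930 + 324 = 1254;  2399 + 1254 = 3653;  5239 + 3653 = 8892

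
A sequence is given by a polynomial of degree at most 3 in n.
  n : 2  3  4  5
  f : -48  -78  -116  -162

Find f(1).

D1: -30  -38  -46
D2: -8  -8
The second differences are constant at -8.
Work back: -30 + 8 = -22;  -48 + 22 = -26

-26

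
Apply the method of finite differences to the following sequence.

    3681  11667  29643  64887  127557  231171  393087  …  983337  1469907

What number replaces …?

Using the first 7 terms:
First differences: 7986  17976  35244  62670  103614  161916
Second differences: 9990  17268  27426  40944  58302
Third differences: 7278  10158  13518  17358
Fourth differences: 2880  3360  3840
Fifth differences: 480  480
Constant fifth difference = 480.
Extend forward: 3840 + 480 = 4320;  17358 + 4320 = 21678;  58302 + 21678 = 79980;  161916 + 79980 = 241896;  393087 + 241896 = 634983

634983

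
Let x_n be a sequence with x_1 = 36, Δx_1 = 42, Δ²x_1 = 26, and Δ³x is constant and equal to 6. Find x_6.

566

Build the table forward from the leading diagonal:
Δ³: 6  6  6  6  6  6
Δ²: 26  32  38  44  50  56
Δ: 42  68  100  138  182  232
x: 36  78  146  246  384  566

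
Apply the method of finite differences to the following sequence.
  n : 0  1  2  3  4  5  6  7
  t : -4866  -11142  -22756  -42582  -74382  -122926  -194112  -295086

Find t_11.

-1190182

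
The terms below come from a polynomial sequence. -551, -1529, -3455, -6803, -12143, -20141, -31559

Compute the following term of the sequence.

-978, -1926, -3348, -5340, -7998, -11418
-948, -1422, -1992, -2658, -3420
-474, -570, -666, -762
-96, -96, -96
Constant fourth difference = -96, so extend:
-762 − 96 = -858;  -3420 − 858 = -4278;  -11418 − 4278 = -15696;  -31559 − 15696 = -47255

-47255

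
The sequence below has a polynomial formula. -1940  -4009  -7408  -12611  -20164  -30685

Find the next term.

Δ: -2069  -3399  -5203  -7553  -10521
Δ²: -1330  -1804  -2350  -2968
Δ³: -474  -546  -618
Δ⁴: -72  -72
Constant fourth difference = -72, so extend:
-618 − 72 = -690;  -2968 − 690 = -3658;  -10521 − 3658 = -14179;  -30685 − 14179 = -44864

-44864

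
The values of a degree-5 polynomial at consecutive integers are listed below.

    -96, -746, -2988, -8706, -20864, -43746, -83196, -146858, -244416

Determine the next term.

-387834

D1: -650, -2242, -5718, -12158, -22882, -39450, -63662, -97558
D2: -1592, -3476, -6440, -10724, -16568, -24212, -33896
D3: -1884, -2964, -4284, -5844, -7644, -9684
D4: -1080, -1320, -1560, -1800, -2040
D5: -240, -240, -240, -240
Constant fifth difference = -240, so extend:
-2040 − 240 = -2280;  -9684 − 2280 = -11964;  -33896 − 11964 = -45860;  -97558 − 45860 = -143418;  -244416 − 143418 = -387834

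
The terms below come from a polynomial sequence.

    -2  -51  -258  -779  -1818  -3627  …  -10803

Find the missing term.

-6506

Using the first 6 terms:
D1: -49, -207, -521, -1039, -1809
D2: -158, -314, -518, -770
D3: -156, -204, -252
D4: -48, -48
Constant fourth difference = -48.
Extend forward: -252 − 48 = -300;  -770 − 300 = -1070;  -1809 − 1070 = -2879;  -3627 − 2879 = -6506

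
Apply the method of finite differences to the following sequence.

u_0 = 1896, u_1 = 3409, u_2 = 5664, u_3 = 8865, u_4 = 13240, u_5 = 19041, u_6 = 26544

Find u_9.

62385

Δ: 1513 , 2255 , 3201 , 4375 , 5801 , 7503
Δ²: 742 , 946 , 1174 , 1426 , 1702
Δ³: 204 , 228 , 252 , 276
Δ⁴: 24 , 24 , 24
Fourth differences constant at 24.
276 + 24 = 300;  1702 + 300 = 2002;  7503 + 2002 = 9505;  26544 + 9505 = 36049
300 + 24 = 324;  2002 + 324 = 2326;  9505 + 2326 = 11831;  36049 + 11831 = 47880
324 + 24 = 348;  2326 + 348 = 2674;  11831 + 2674 = 14505;  47880 + 14505 = 62385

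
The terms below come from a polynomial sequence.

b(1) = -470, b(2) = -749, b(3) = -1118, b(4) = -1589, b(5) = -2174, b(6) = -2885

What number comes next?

-3734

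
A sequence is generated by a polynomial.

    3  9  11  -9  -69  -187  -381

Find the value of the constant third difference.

First differences: 6, 2, -20, -60, -118, -194
Second differences: -4, -22, -40, -58, -76
Third differences: -18, -18, -18, -18

-18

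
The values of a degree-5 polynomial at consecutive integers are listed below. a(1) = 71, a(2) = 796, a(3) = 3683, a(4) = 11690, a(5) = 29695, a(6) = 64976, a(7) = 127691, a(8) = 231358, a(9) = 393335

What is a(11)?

983731

Δ: 725 , 2887 , 8007 , 18005 , 35281 , 62715 , 103667 , 161977
Δ²: 2162 , 5120 , 9998 , 17276 , 27434 , 40952 , 58310
Δ³: 2958 , 4878 , 7278 , 10158 , 13518 , 17358
Δ⁴: 1920 , 2400 , 2880 , 3360 , 3840
Δ⁵: 480 , 480 , 480 , 480
Fifth differences constant at 480.
3840 + 480 = 4320;  17358 + 4320 = 21678;  58310 + 21678 = 79988;  161977 + 79988 = 241965;  393335 + 241965 = 635300
4320 + 480 = 4800;  21678 + 4800 = 26478;  79988 + 26478 = 106466;  241965 + 106466 = 348431;  635300 + 348431 = 983731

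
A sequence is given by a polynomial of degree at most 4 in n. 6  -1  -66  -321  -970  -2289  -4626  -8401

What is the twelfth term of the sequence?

-48801

Δ: -7, -65, -255, -649, -1319, -2337, -3775
Δ²: -58, -190, -394, -670, -1018, -1438
Δ³: -132, -204, -276, -348, -420
Δ⁴: -72, -72, -72, -72
Constant fourth difference = -72, so extend:
-420 − 72 = -492;  -1438 − 492 = -1930;  -3775 − 1930 = -5705;  -8401 − 5705 = -14106
-492 − 72 = -564;  -1930 − 564 = -2494;  -5705 − 2494 = -8199;  -14106 − 8199 = -22305
-564 − 72 = -636;  -2494 − 636 = -3130;  -8199 − 3130 = -11329;  -22305 − 11329 = -33634
-636 − 72 = -708;  -3130 − 708 = -3838;  -11329 − 3838 = -15167;  -33634 − 15167 = -48801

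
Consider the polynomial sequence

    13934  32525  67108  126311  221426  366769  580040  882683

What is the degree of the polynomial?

5

D1: 18591, 34583, 59203, 95115, 145343, 213271, 302643
D2: 15992, 24620, 35912, 50228, 67928, 89372
D3: 8628, 11292, 14316, 17700, 21444
D4: 2664, 3024, 3384, 3744
D5: 360, 360, 360
The fifth differences are constant, so the polynomial has degree 5.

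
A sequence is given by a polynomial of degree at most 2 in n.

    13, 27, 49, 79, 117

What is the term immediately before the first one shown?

7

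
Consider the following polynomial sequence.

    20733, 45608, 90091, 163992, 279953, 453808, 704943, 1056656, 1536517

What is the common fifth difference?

360

First differences: 24875, 44483, 73901, 115961, 173855, 251135, 351713, 479861
Second differences: 19608, 29418, 42060, 57894, 77280, 100578, 128148
Third differences: 9810, 12642, 15834, 19386, 23298, 27570
Fourth differences: 2832, 3192, 3552, 3912, 4272
Fifth differences: 360, 360, 360, 360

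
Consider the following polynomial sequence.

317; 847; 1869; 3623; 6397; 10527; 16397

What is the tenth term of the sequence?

49007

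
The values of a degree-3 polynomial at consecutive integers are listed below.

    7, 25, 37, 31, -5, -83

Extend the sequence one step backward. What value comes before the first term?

First differences: 18, 12, -6, -36, -78
Second differences: -6, -18, -30, -42
Third differences: -12, -12, -12
The third differences are constant at -12.
Work back: -6 + 12 = 6;  18 − 6 = 12;  7 − 12 = -5

-5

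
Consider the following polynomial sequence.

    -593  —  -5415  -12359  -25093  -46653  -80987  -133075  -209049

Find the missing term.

-2017

Using the last 7 terms:
D1: -6944, -12734, -21560, -34334, -52088, -75974
D2: -5790, -8826, -12774, -17754, -23886
D3: -3036, -3948, -4980, -6132
D4: -912, -1032, -1152
D5: -120, -120
Constant fifth difference = -120.
Extend backward: -912 + 120 = -792;  -3036 + 792 = -2244;  -5790 + 2244 = -3546;  -6944 + 3546 = -3398;  -5415 + 3398 = -2017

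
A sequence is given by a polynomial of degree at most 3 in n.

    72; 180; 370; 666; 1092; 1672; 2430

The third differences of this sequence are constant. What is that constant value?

24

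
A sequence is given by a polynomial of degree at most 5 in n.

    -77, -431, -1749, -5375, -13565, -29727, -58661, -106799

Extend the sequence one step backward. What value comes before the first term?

-354  -1318  -3626  -8190  -16162  -28934  -48138
-964  -2308  -4564  -7972  -12772  -19204
-1344  -2256  -3408  -4800  -6432
-912  -1152  -1392  -1632
-240  -240  -240
The fifth differences are constant at -240.
Work back: -912 + 240 = -672;  -1344 + 672 = -672;  -964 + 672 = -292;  -354 + 292 = -62;  -77 + 62 = -15

-15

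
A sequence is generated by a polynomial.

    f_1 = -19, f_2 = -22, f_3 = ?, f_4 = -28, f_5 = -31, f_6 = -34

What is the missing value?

Using the last 3 terms:
D1: -3  -3
Constant first difference = -3.
Extend backward: -28 + 3 = -25

-25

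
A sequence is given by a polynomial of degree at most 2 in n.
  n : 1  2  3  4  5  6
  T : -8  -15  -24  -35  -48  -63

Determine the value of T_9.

First differences: -7, -9, -11, -13, -15
Second differences: -2, -2, -2, -2
The second differences are constant (-2).
-15 − 2 = -17;  -63 − 17 = -80
-17 − 2 = -19;  -80 − 19 = -99
-19 − 2 = -21;  -99 − 21 = -120

-120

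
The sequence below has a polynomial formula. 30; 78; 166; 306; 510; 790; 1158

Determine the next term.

48, 88, 140, 204, 280, 368
40, 52, 64, 76, 88
12, 12, 12, 12
Constant third difference = 12, so extend:
88 + 12 = 100;  368 + 100 = 468;  1158 + 468 = 1626

1626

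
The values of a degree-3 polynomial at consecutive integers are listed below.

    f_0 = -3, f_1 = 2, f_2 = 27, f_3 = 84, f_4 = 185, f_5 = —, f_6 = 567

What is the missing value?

342

Using the first 5 terms:
Δ: 5, 25, 57, 101
Δ²: 20, 32, 44
Δ³: 12, 12
Constant third difference = 12.
Extend forward: 44 + 12 = 56;  101 + 56 = 157;  185 + 157 = 342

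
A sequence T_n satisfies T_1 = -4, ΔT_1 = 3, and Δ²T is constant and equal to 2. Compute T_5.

20

Build the table forward from the leading diagonal:
Second differences: 2  2  2  2  2
First differences: 3  5  7  9  11
T: -4  -1  4  11  20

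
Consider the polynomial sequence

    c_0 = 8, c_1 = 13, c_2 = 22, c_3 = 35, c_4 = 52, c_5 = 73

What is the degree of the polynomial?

2

5, 9, 13, 17, 21
4, 4, 4, 4
The second differences are constant, so the polynomial has degree 2.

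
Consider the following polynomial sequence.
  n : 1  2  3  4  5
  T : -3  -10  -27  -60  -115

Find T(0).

0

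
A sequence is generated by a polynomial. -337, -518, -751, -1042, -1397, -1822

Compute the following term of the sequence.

-2323

First differences: -181  -233  -291  -355  -425
Second differences: -52  -58  -64  -70
Third differences: -6  -6  -6
Third differences constant at -6.
-70 − 6 = -76;  -425 − 76 = -501;  -1822 − 501 = -2323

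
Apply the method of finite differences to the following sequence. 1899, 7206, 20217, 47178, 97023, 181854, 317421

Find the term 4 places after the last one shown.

First differences: 5307, 13011, 26961, 49845, 84831, 135567
Second differences: 7704, 13950, 22884, 34986, 50736
Third differences: 6246, 8934, 12102, 15750
Fourth differences: 2688, 3168, 3648
Fifth differences: 480, 480
Constant fifth difference = 480, so extend:
3648 + 480 = 4128;  15750 + 4128 = 19878;  50736 + 19878 = 70614;  135567 + 70614 = 206181;  317421 + 206181 = 523602
4128 + 480 = 4608;  19878 + 4608 = 24486;  70614 + 24486 = 95100;  206181 + 95100 = 301281;  523602 + 301281 = 824883
4608 + 480 = 5088;  24486 + 5088 = 29574;  95100 + 29574 = 124674;  301281 + 124674 = 425955;  824883 + 425955 = 1250838
5088 + 480 = 5568;  29574 + 5568 = 35142;  124674 + 35142 = 159816;  425955 + 159816 = 585771;  1250838 + 585771 = 1836609

1836609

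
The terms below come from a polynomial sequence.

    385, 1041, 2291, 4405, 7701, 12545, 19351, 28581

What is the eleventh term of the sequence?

76155

D1: 656, 1250, 2114, 3296, 4844, 6806, 9230
D2: 594, 864, 1182, 1548, 1962, 2424
D3: 270, 318, 366, 414, 462
D4: 48, 48, 48, 48
Fourth differences constant at 48.
462 + 48 = 510;  2424 + 510 = 2934;  9230 + 2934 = 12164;  28581 + 12164 = 40745
510 + 48 = 558;  2934 + 558 = 3492;  12164 + 3492 = 15656;  40745 + 15656 = 56401
558 + 48 = 606;  3492 + 606 = 4098;  15656 + 4098 = 19754;  56401 + 19754 = 76155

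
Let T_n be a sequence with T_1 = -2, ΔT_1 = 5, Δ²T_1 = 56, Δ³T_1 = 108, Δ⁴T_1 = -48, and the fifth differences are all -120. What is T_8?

789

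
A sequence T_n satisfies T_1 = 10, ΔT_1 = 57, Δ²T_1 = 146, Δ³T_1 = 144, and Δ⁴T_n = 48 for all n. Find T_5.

Build the table forward from the leading diagonal:
D4: 48  48  48  48  48
D3: 144  192  240  288  336
D2: 146  290  482  722  1010
D1: 57  203  493  975  1697
T: 10  67  270  763  1738

1738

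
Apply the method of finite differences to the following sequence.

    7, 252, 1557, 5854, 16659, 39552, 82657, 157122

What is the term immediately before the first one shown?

First differences: 245, 1305, 4297, 10805, 22893, 43105, 74465
Second differences: 1060, 2992, 6508, 12088, 20212, 31360
Third differences: 1932, 3516, 5580, 8124, 11148
Fourth differences: 1584, 2064, 2544, 3024
Fifth differences: 480, 480, 480
The fifth differences are constant at 480.
Work back: 1584 − 480 = 1104;  1932 − 1104 = 828;  1060 − 828 = 232;  245 − 232 = 13;  7 − 13 = -6

-6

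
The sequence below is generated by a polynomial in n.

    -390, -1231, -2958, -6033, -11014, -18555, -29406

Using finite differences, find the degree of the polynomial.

D1: -841, -1727, -3075, -4981, -7541, -10851
D2: -886, -1348, -1906, -2560, -3310
D3: -462, -558, -654, -750
D4: -96, -96, -96
The fourth differences are constant, so the polynomial has degree 4.

4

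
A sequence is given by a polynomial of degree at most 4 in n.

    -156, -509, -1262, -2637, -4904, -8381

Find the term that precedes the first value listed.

-29

First differences: -353, -753, -1375, -2267, -3477
Second differences: -400, -622, -892, -1210
Third differences: -222, -270, -318
Fourth differences: -48, -48
The fourth differences are constant at -48.
Work back: -222 + 48 = -174;  -400 + 174 = -226;  -353 + 226 = -127;  -156 + 127 = -29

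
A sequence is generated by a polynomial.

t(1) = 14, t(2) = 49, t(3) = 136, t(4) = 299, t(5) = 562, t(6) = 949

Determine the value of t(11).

5584

First differences: 35  87  163  263  387
Second differences: 52  76  100  124
Third differences: 24  24  24
Third differences constant at 24.
124 + 24 = 148;  387 + 148 = 535;  949 + 535 = 1484
148 + 24 = 172;  535 + 172 = 707;  1484 + 707 = 2191
172 + 24 = 196;  707 + 196 = 903;  2191 + 903 = 3094
196 + 24 = 220;  903 + 220 = 1123;  3094 + 1123 = 4217
220 + 24 = 244;  1123 + 244 = 1367;  4217 + 1367 = 5584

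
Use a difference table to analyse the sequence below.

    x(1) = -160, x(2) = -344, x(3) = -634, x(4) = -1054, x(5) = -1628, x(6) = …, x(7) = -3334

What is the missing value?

-2380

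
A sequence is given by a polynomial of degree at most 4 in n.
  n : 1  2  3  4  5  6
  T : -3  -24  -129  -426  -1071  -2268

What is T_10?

D1: -21, -105, -297, -645, -1197
D2: -84, -192, -348, -552
D3: -108, -156, -204
D4: -48, -48
The fourth differences are constant (-48).
-204 − 48 = -252;  -552 − 252 = -804;  -1197 − 804 = -2001;  -2268 − 2001 = -4269
-252 − 48 = -300;  -804 − 300 = -1104;  -2001 − 1104 = -3105;  -4269 − 3105 = -7374
-300 − 48 = -348;  -1104 − 348 = -1452;  -3105 − 1452 = -4557;  -7374 − 4557 = -11931
-348 − 48 = -396;  -1452 − 396 = -1848;  -4557 − 1848 = -6405;  -11931 − 6405 = -18336

-18336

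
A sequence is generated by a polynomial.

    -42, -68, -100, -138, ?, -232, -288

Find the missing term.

-182

Using the first 4 terms:
First differences: -26  -32  -38
Second differences: -6  -6
Constant second difference = -6.
Extend forward: -38 − 6 = -44;  -138 − 44 = -182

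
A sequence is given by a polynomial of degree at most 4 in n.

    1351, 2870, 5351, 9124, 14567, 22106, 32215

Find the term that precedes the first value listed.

512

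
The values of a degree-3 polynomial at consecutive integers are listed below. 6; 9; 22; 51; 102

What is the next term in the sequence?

181

D1: 3, 13, 29, 51
D2: 10, 16, 22
D3: 6, 6
The third differences are constant (6).
22 + 6 = 28;  51 + 28 = 79;  102 + 79 = 181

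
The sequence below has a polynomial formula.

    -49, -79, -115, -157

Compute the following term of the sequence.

-205

Δ: -30, -36, -42
Δ²: -6, -6
The second differences are constant (-6).
-42 − 6 = -48;  -157 − 48 = -205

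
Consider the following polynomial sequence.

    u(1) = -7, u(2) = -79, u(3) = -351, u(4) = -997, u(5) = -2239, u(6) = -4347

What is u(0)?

-9

First differences: -72  -272  -646  -1242  -2108
Second differences: -200  -374  -596  -866
Third differences: -174  -222  -270
Fourth differences: -48  -48
The fourth differences are constant at -48.
Work back: -174 + 48 = -126;  -200 + 126 = -74;  -72 + 74 = 2;  -7 − 2 = -9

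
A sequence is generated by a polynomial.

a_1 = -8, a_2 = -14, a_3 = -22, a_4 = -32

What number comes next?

-44

-6, -8, -10
-2, -2
The second differences are constant (-2).
-10 − 2 = -12;  -32 − 12 = -44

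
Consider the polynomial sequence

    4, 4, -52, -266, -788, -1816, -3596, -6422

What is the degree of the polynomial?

First differences: 0, -56, -214, -522, -1028, -1780, -2826
Second differences: -56, -158, -308, -506, -752, -1046
Third differences: -102, -150, -198, -246, -294
Fourth differences: -48, -48, -48, -48
The fourth differences are constant, so the polynomial has degree 4.

4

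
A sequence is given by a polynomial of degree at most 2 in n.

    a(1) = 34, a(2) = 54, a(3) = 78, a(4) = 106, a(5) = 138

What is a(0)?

18

Δ: 20, 24, 28, 32
Δ²: 4, 4, 4
The second differences are constant at 4.
Work back: 20 − 4 = 16;  34 − 16 = 18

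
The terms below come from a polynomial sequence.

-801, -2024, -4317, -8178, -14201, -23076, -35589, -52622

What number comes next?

-75153

First differences: -1223, -2293, -3861, -6023, -8875, -12513, -17033
Second differences: -1070, -1568, -2162, -2852, -3638, -4520
Third differences: -498, -594, -690, -786, -882
Fourth differences: -96, -96, -96, -96
The fourth differences are constant (-96).
-882 − 96 = -978;  -4520 − 978 = -5498;  -17033 − 5498 = -22531;  -52622 − 22531 = -75153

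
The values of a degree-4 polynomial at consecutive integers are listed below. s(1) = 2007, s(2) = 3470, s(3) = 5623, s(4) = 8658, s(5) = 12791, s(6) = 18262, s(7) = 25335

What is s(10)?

59166

Δ: 1463, 2153, 3035, 4133, 5471, 7073
Δ²: 690, 882, 1098, 1338, 1602
Δ³: 192, 216, 240, 264
Δ⁴: 24, 24, 24
Fourth differences constant at 24.
264 + 24 = 288;  1602 + 288 = 1890;  7073 + 1890 = 8963;  25335 + 8963 = 34298
288 + 24 = 312;  1890 + 312 = 2202;  8963 + 2202 = 11165;  34298 + 11165 = 45463
312 + 24 = 336;  2202 + 336 = 2538;  11165 + 2538 = 13703;  45463 + 13703 = 59166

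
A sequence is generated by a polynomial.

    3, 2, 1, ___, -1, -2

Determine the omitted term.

0

Using the first 3 terms:
D1: -1  -1
Constant first difference = -1.
Extend forward: 1 − 1 = 0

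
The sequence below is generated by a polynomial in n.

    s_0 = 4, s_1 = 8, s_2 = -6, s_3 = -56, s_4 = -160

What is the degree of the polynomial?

3

First differences: 4, -14, -50, -104
Second differences: -18, -36, -54
Third differences: -18, -18
The third differences are constant, so the polynomial has degree 3.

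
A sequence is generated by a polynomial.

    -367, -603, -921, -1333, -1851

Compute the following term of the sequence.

D1: -236 , -318 , -412 , -518
D2: -82 , -94 , -106
D3: -12 , -12
Third differences constant at -12.
-106 − 12 = -118;  -518 − 118 = -636;  -1851 − 636 = -2487

-2487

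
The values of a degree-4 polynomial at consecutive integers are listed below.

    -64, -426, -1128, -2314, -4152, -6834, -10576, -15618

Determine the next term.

D1: -362, -702, -1186, -1838, -2682, -3742, -5042
D2: -340, -484, -652, -844, -1060, -1300
D3: -144, -168, -192, -216, -240
D4: -24, -24, -24, -24
Fourth differences constant at -24.
-240 − 24 = -264;  -1300 − 264 = -1564;  -5042 − 1564 = -6606;  -15618 − 6606 = -22224

-22224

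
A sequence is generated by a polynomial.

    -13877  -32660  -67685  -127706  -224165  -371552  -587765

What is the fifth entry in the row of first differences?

Δ: -18783, -35025, -60021, -96459, -147387, -216213
Δ²: -16242, -24996, -36438, -50928, -68826
Δ³: -8754, -11442, -14490, -17898
Δ⁴: -2688, -3048, -3408
Δ⁵: -360, -360

-147387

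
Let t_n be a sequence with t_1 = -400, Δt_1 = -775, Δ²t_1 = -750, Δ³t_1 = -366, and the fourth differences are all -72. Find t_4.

Build the table forward from the leading diagonal:
Fourth differences: -72  -72  -72  -72
Third differences: -366  -438  -510  -582
Second differences: -750  -1116  -1554  -2064
First differences: -775  -1525  -2641  -4195
t: -400  -1175  -2700  -5341

-5341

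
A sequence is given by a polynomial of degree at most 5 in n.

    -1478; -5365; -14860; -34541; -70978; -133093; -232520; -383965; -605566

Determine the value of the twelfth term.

-1931725

First differences: -3887, -9495, -19681, -36437, -62115, -99427, -151445, -221601
Second differences: -5608, -10186, -16756, -25678, -37312, -52018, -70156
Third differences: -4578, -6570, -8922, -11634, -14706, -18138
Fourth differences: -1992, -2352, -2712, -3072, -3432
Fifth differences: -360, -360, -360, -360
Fifth differences constant at -360.
-3432 − 360 = -3792;  -18138 − 3792 = -21930;  -70156 − 21930 = -92086;  -221601 − 92086 = -313687;  -605566 − 313687 = -919253
-3792 − 360 = -4152;  -21930 − 4152 = -26082;  -92086 − 26082 = -118168;  -313687 − 118168 = -431855;  -919253 − 431855 = -1351108
-4152 − 360 = -4512;  -26082 − 4512 = -30594;  -118168 − 30594 = -148762;  -431855 − 148762 = -580617;  -1351108 − 580617 = -1931725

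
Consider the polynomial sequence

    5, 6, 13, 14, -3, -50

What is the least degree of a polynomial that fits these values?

1, 7, 1, -17, -47
6, -6, -18, -30
-12, -12, -12
The third differences are constant, so the polynomial has degree 3.

3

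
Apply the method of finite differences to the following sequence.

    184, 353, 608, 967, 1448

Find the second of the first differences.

First differences: 169, 255, 359, 481
Second differences: 86, 104, 122
Third differences: 18, 18

255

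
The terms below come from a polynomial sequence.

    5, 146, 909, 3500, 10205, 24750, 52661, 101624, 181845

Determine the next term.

306410

Δ: 141 , 763 , 2591 , 6705 , 14545 , 27911 , 48963 , 80221
Δ²: 622 , 1828 , 4114 , 7840 , 13366 , 21052 , 31258
Δ³: 1206 , 2286 , 3726 , 5526 , 7686 , 10206
Δ⁴: 1080 , 1440 , 1800 , 2160 , 2520
Δ⁵: 360 , 360 , 360 , 360
The fifth differences are constant (360).
2520 + 360 = 2880;  10206 + 2880 = 13086;  31258 + 13086 = 44344;  80221 + 44344 = 124565;  181845 + 124565 = 306410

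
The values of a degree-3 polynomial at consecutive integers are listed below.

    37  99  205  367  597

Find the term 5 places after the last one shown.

3187

62, 106, 162, 230
44, 56, 68
12, 12
Constant third difference = 12, so extend:
68 + 12 = 80;  230 + 80 = 310;  597 + 310 = 907
80 + 12 = 92;  310 + 92 = 402;  907 + 402 = 1309
92 + 12 = 104;  402 + 104 = 506;  1309 + 506 = 1815
104 + 12 = 116;  506 + 116 = 622;  1815 + 622 = 2437
116 + 12 = 128;  622 + 128 = 750;  2437 + 750 = 3187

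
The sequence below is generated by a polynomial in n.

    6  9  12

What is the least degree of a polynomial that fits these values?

Δ: 3, 3
The first differences are constant, so the polynomial has degree 1.

1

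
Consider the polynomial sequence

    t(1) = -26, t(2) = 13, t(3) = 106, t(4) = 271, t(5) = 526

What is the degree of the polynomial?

3

D1: 39, 93, 165, 255
D2: 54, 72, 90
D3: 18, 18
The third differences are constant, so the polynomial has degree 3.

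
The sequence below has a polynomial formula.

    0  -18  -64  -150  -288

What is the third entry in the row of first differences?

-86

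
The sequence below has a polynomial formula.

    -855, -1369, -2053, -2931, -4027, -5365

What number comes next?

-6969

D1: -514, -684, -878, -1096, -1338
D2: -170, -194, -218, -242
D3: -24, -24, -24
Third differences constant at -24.
-242 − 24 = -266;  -1338 − 266 = -1604;  -5365 − 1604 = -6969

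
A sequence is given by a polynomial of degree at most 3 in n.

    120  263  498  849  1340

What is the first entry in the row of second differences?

92

Δ: 143, 235, 351, 491
Δ²: 92, 116, 140
Δ³: 24, 24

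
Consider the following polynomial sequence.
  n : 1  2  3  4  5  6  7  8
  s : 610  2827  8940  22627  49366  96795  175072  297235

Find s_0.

51

First differences: 2217  6113  13687  26739  47429  78277  122163
Second differences: 3896  7574  13052  20690  30848  43886
Third differences: 3678  5478  7638  10158  13038
Fourth differences: 1800  2160  2520  2880
Fifth differences: 360  360  360
The fifth differences are constant at 360.
Work back: 1800 − 360 = 1440;  3678 − 1440 = 2238;  3896 − 2238 = 1658;  2217 − 1658 = 559;  610 − 559 = 51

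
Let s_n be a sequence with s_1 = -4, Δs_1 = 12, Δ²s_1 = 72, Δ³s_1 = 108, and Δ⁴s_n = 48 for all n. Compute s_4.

356

Build the table forward from the leading diagonal:
Fourth differences: 48, 48, 48, 48
Third differences: 108, 156, 204, 252
Second differences: 72, 180, 336, 540
First differences: 12, 84, 264, 600
s: -4, 8, 92, 356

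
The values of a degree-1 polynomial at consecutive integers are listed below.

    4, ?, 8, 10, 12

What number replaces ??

6

Using the last 3 terms:
D1: 2  2
Constant first difference = 2.
Extend backward: 8 − 2 = 6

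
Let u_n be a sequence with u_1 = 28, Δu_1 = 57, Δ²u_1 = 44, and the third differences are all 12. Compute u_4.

343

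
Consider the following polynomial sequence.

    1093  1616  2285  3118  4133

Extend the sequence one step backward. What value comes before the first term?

First differences: 523, 669, 833, 1015
Second differences: 146, 164, 182
Third differences: 18, 18
The third differences are constant at 18.
Work back: 146 − 18 = 128;  523 − 128 = 395;  1093 − 395 = 698

698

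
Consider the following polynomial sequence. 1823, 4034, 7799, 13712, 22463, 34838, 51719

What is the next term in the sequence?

74084

2211 , 3765 , 5913 , 8751 , 12375 , 16881
1554 , 2148 , 2838 , 3624 , 4506
594 , 690 , 786 , 882
96 , 96 , 96
The fourth differences are constant (96).
882 + 96 = 978;  4506 + 978 = 5484;  16881 + 5484 = 22365;  51719 + 22365 = 74084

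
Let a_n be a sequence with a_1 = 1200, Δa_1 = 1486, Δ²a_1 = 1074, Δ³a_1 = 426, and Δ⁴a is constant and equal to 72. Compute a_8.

Build the table forward from the leading diagonal:
Δ⁴: 72  72  72  72  72  72  72  72
Δ³: 426  498  570  642  714  786  858  930
Δ²: 1074  1500  1998  2568  3210  3924  4710  5568
Δ: 1486  2560  4060  6058  8626  11836  15760  20470
a: 1200  2686  5246  9306  15364  23990  35826  51586

51586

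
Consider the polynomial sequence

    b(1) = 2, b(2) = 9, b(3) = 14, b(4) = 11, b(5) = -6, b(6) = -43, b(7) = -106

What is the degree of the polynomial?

First differences: 7, 5, -3, -17, -37, -63
Second differences: -2, -8, -14, -20, -26
Third differences: -6, -6, -6, -6
The third differences are constant, so the polynomial has degree 3.

3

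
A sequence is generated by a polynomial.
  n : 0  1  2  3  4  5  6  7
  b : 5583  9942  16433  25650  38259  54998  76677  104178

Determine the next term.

D1: 4359  6491  9217  12609  16739  21679  27501
D2: 2132  2726  3392  4130  4940  5822
D3: 594  666  738  810  882
D4: 72  72  72  72
Constant fourth difference = 72, so extend:
882 + 72 = 954;  5822 + 954 = 6776;  27501 + 6776 = 34277;  104178 + 34277 = 138455

138455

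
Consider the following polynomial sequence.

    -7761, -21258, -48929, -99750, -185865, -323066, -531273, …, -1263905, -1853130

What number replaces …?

-835014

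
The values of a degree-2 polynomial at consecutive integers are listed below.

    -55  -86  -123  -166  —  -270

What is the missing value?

-215

Using the first 4 terms:
-31, -37, -43
-6, -6
Constant second difference = -6.
Extend forward: -43 − 6 = -49;  -166 − 49 = -215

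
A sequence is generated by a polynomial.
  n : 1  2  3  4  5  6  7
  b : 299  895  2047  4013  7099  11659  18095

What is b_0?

D1: 596  1152  1966  3086  4560  6436
D2: 556  814  1120  1474  1876
D3: 258  306  354  402
D4: 48  48  48
The fourth differences are constant at 48.
Work back: 258 − 48 = 210;  556 − 210 = 346;  596 − 346 = 250;  299 − 250 = 49

49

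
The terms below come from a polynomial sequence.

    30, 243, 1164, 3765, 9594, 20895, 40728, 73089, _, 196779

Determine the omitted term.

123030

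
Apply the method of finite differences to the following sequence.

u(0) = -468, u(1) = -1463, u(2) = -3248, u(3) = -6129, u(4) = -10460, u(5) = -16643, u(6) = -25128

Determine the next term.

-995, -1785, -2881, -4331, -6183, -8485
-790, -1096, -1450, -1852, -2302
-306, -354, -402, -450
-48, -48, -48
Fourth differences constant at -48.
-450 − 48 = -498;  -2302 − 498 = -2800;  -8485 − 2800 = -11285;  -25128 − 11285 = -36413

-36413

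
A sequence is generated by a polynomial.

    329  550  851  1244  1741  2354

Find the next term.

3095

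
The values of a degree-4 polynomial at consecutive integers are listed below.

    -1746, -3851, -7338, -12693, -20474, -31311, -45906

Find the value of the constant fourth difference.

-72

Δ: -2105, -3487, -5355, -7781, -10837, -14595
Δ²: -1382, -1868, -2426, -3056, -3758
Δ³: -486, -558, -630, -702
Δ⁴: -72, -72, -72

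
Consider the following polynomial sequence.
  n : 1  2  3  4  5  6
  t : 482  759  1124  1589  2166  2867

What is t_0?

281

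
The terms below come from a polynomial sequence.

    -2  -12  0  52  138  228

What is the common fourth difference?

Δ: -10, 12, 52, 86, 90
Δ²: 22, 40, 34, 4
Δ³: 18, -6, -30
Δ⁴: -24, -24

-24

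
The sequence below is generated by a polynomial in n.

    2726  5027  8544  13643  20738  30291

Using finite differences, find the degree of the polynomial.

2301, 3517, 5099, 7095, 9553
1216, 1582, 1996, 2458
366, 414, 462
48, 48
The fourth differences are constant, so the polynomial has degree 4.

4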